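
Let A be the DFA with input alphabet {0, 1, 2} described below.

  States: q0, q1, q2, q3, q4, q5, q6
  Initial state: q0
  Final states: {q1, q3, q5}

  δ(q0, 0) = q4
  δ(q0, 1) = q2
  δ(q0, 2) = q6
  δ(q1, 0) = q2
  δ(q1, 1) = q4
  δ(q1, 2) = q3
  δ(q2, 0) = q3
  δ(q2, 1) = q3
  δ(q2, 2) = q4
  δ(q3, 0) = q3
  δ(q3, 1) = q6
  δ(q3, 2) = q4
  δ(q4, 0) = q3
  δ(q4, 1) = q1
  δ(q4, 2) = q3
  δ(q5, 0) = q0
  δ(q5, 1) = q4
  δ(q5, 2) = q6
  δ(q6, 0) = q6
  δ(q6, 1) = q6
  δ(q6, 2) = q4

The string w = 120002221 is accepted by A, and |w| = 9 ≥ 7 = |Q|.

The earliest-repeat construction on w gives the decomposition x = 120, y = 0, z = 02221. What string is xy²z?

xy^2z = 120·0·0·02221 = 1200002221.
Reading y = 0 takes A from q3 back to q3, so after x·y·y the machine is still in q3, and z then leads to the accepting state q1. Hence 1200002221 ∈ L(A).

1200002221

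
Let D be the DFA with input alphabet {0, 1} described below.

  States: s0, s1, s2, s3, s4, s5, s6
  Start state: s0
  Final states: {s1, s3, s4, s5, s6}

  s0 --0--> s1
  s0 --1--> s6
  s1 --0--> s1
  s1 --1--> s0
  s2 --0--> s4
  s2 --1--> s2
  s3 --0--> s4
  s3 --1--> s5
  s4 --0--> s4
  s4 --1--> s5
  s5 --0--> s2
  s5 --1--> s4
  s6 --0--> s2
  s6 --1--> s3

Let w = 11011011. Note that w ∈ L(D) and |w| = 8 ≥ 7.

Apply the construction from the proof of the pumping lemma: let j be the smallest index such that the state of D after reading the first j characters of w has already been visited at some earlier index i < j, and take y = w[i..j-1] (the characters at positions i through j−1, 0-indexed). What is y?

Run of D on w = 1 1 0 1 1 0 1 1:
  step 0: s0  (start)
  step 1: s6  (read 1: s0→s6)
  step 2: s3  (read 1: s6→s3)
  step 3: s4  (read 0: s3→s4)
  step 4: s5  (read 1: s4→s5)
  step 5: s4  (read 1: s5→s4)   ← first repeat (s4 seen earlier)
  step 6: s4  (read 0: s4→s4)
  step 7: s5  (read 1: s4→s5)
  step 8: s4  (read 1: s5→s4)

So i = 3, j = 5, giving x = w[0:3] = 110, y = w[3:5] = 11, z = w[5:8] = 011.
Check: |xy| = 5 ≤ 7 and |y| = 2 ≥ 1. Reading y takes D from s4 back to s4, so every xyⁱz is accepted.

11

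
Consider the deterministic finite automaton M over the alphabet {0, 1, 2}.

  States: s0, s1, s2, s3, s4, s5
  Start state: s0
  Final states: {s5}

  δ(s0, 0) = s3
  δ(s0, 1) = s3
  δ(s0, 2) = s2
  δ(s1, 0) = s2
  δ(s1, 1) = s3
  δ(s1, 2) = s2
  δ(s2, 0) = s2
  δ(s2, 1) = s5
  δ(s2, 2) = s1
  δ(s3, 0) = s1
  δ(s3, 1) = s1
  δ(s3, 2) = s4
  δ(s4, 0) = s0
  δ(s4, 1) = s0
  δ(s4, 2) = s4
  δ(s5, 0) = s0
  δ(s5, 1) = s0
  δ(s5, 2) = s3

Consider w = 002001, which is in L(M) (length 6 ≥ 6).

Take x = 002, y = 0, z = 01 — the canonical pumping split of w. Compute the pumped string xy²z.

xy^2z = 002·0·0·01 = 0020001.
Reading y = 0 takes M from s2 back to s2, so after x·y·y the machine is still in s2, and z then leads to the accepting state s5. Hence 0020001 ∈ L(M).

0020001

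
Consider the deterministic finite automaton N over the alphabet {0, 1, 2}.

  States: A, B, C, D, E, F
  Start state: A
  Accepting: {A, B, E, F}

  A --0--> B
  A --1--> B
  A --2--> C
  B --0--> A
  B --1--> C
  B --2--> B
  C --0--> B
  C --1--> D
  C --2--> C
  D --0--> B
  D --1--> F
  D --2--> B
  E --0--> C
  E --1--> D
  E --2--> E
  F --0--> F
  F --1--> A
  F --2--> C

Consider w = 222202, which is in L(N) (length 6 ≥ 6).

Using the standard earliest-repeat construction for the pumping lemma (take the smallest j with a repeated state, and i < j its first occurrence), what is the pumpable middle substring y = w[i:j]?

State sequence: A -2-> C -2-> C -2-> C -2-> C -0-> B -2-> B
First repeat at step 2: C was already visited.

So i = 1, j = 2, giving x = w[0:1] = 2, y = w[1:2] = 2, z = w[2:6] = 2202.
Check: |xy| = 2 ≤ 6 and |y| = 1 ≥ 1. Reading y takes N from C back to C, so every xyⁱz is accepted.

2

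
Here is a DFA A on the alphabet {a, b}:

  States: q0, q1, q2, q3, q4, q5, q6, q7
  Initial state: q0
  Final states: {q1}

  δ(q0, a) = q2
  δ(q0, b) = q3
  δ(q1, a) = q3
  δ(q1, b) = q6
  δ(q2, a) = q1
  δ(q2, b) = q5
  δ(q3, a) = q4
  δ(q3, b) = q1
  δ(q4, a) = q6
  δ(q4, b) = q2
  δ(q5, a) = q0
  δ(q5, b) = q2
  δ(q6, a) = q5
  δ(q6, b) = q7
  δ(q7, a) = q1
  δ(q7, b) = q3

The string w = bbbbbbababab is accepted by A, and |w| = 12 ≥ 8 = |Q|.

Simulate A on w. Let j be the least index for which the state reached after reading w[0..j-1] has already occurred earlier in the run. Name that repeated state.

State sequence: q0 -b-> q3 -b-> q1 -b-> q6 -b-> q7 -b-> q3 -b-> q1 -a-> q3 -b-> q1 -a-> q3 -b-> q1 -a-> q3 -b-> q1
First repeat at step 5: q3 was already visited.

The earliest repeat is at step j = 5: A is in q3, which it already visited at step i = 1.
Pumping length from the standard proof: p = 8 (the number of states). The repeated state found above gives |xy| = j ≤ 8 and |y| = j − i ≥ 1.

q3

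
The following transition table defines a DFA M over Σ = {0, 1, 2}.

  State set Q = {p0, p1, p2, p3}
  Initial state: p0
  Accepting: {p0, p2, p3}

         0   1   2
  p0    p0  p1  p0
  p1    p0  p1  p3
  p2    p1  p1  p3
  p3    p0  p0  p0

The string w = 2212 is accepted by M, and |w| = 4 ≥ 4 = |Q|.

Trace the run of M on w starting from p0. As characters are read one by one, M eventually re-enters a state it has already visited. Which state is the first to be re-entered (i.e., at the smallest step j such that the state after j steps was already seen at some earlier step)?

Run of M on w = 2 2 1 2:
  step 0: p0  (start)
  step 1: p0  (read 2: p0→p0)   ← first repeat (p0 seen earlier)
  step 2: p0  (read 2: p0→p0)
  step 3: p1  (read 1: p0→p1)
  step 4: p3  (read 2: p1→p3)

The earliest repeat is at step j = 1: M is in p0, which it already visited at step i = 0.

p0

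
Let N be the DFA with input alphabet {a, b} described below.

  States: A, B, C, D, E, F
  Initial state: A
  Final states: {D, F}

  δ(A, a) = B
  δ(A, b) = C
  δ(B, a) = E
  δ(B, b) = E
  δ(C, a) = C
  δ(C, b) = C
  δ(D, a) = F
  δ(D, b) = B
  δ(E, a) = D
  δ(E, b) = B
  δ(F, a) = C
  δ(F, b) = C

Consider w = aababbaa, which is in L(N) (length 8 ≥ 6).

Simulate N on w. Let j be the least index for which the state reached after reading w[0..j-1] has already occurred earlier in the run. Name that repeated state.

B

Run of N on w = a a b a b b a a:
  step 0: A  (start)
  step 1: B  (read a: A→B)
  step 2: E  (read a: B→E)
  step 3: B  (read b: E→B)   ← first repeat (B seen earlier)
  step 4: E  (read a: B→E)
  step 5: B  (read b: E→B)
  step 6: E  (read b: B→E)
  step 7: D  (read a: E→D)
  step 8: F  (read a: D→F)

The earliest repeat is at step j = 3: N is in B, which it already visited at step i = 1.
Pumping length from the standard proof: p = 6 (the number of states). The repeated state found above gives |xy| = j ≤ 6 and |y| = j − i ≥ 1.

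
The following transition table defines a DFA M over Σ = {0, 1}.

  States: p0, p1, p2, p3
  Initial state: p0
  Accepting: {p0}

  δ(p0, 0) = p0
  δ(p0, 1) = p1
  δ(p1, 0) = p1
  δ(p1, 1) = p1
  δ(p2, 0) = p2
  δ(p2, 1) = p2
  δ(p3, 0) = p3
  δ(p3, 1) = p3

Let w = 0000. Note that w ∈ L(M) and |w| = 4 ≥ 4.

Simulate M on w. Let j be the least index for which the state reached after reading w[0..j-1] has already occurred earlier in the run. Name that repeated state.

Run of M on w = 0 0 0 0:
  step 0: p0  (start)
  step 1: p0  (read 0: p0→p0)   ← first repeat (p0 seen earlier)
  step 2: p0  (read 0: p0→p0)
  step 3: p0  (read 0: p0→p0)
  step 4: p0  (read 0: p0→p0)

The earliest repeat is at step j = 1: M is in p0, which it already visited at step i = 0.

p0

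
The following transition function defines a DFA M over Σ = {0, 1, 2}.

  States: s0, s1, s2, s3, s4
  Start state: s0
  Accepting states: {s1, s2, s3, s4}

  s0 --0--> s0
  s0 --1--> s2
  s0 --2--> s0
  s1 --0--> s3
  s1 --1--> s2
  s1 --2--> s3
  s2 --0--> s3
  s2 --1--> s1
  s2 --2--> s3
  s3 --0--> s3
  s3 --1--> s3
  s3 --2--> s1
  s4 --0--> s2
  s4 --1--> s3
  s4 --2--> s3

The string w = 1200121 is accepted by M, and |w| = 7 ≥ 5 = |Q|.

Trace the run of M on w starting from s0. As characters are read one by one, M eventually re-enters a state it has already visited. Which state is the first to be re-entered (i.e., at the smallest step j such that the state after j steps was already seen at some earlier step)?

s3

Run of M on w = 1 2 0 0 1 2 1:
  step 0: s0  (start)
  step 1: s2  (read 1: s0→s2)
  step 2: s3  (read 2: s2→s3)
  step 3: s3  (read 0: s3→s3)   ← first repeat (s3 seen earlier)
  step 4: s3  (read 0: s3→s3)
  step 5: s3  (read 1: s3→s3)
  step 6: s1  (read 2: s3→s1)
  step 7: s2  (read 1: s1→s2)

The earliest repeat is at step j = 3: M is in s3, which it already visited at step i = 2.
The DFA has 5 states, so the proof of the pumping lemma guarantees a repeated state among the first 5+1 visited; the segment between the two visits is the pumpable y.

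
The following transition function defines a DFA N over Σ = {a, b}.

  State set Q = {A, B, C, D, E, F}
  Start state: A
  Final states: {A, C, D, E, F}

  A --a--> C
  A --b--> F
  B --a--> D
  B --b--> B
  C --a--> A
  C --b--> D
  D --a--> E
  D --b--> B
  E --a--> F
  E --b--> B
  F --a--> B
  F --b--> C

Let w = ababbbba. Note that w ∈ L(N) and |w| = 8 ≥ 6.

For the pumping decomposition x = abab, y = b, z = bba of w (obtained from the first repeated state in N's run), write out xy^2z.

ababbbbba

xy^2z = abab·b·b·bba = ababbbbba.
Reading y = b takes N from B back to B, so after x·y·y the machine is still in B, and z then leads to the accepting state D. Hence ababbbbba ∈ L(N).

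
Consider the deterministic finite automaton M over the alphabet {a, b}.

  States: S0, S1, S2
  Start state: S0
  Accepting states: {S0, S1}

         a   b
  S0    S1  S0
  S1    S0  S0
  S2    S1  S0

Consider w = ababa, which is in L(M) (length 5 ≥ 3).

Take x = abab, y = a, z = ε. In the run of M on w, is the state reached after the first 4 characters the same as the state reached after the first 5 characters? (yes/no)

State sequence: S0 -a-> S1 -b-> S0 -a-> S1 -b-> S0 -a-> S1

After x (step 4): S0. After xy (step 5): S1.
They differ (S0 ≠ S1), so y is not a cycle from the state after x; this split is not the one the pumping-lemma construction produces, and pumping y need not keep the string in L(M).

no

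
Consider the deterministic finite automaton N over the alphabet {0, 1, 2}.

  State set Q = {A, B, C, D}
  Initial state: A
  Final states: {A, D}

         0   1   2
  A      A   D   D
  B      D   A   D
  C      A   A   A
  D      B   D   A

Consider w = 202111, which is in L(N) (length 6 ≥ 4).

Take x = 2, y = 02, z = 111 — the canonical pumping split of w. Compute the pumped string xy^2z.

20202111

xy^2z = 2·02·02·111 = 20202111.
Reading y = 02 takes N from D back to D, so after x·y·y the machine is still in D, and z then leads to the accepting state D. Hence 20202111 ∈ L(N).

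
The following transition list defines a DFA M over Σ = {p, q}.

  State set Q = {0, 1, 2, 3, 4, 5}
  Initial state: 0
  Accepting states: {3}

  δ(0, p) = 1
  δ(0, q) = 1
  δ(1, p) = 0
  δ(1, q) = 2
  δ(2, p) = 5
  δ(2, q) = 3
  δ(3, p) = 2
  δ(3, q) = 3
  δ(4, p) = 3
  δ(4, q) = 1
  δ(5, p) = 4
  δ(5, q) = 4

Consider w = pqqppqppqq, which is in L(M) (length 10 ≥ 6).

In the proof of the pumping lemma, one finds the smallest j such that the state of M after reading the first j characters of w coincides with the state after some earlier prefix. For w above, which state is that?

2

State sequence: 0 -p-> 1 -q-> 2 -q-> 3 -p-> 2 -p-> 5 -q-> 4 -p-> 3 -p-> 2 -q-> 3 -q-> 3
First repeat at step 4: 2 was already visited.

The earliest repeat is at step j = 4: M is in 2, which it already visited at step i = 2.
With |Q| = 6, pigeonhole forces a state repeat no later than step 6; the substring read between the first and second visits to that state can be pumped.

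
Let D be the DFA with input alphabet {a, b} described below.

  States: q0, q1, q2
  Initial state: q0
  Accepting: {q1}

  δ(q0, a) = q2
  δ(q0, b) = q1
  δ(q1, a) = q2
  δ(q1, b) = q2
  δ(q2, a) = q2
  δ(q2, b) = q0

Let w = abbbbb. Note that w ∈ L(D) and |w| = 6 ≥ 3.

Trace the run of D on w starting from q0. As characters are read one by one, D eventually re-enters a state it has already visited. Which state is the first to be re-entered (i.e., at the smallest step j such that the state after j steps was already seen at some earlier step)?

Run of D on w = a b b b b b:
  step 0: q0  (start)
  step 1: q2  (read a: q0→q2)
  step 2: q0  (read b: q2→q0)   ← first repeat (q0 seen earlier)
  step 3: q1  (read b: q0→q1)
  step 4: q2  (read b: q1→q2)
  step 5: q0  (read b: q2→q0)
  step 6: q1  (read b: q0→q1)

The earliest repeat is at step j = 2: D is in q0, which it already visited at step i = 0.
The DFA has 3 states, so the proof of the pumping lemma guarantees a repeated state among the first 3+1 visited; the segment between the two visits is the pumpable y.

q0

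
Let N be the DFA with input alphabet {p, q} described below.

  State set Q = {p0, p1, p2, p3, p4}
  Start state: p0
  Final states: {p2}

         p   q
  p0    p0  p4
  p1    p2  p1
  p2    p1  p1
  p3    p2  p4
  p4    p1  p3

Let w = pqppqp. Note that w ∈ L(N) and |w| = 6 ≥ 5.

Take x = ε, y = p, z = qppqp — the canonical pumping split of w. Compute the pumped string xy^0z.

xy⁰z = xz = ε·qppqp = qppqp.
Reading y = p takes N from p0 back to p0, so after x the machine is still in p0, and z then leads to the accepting state p2. Hence qppqp ∈ L(N).

qppqp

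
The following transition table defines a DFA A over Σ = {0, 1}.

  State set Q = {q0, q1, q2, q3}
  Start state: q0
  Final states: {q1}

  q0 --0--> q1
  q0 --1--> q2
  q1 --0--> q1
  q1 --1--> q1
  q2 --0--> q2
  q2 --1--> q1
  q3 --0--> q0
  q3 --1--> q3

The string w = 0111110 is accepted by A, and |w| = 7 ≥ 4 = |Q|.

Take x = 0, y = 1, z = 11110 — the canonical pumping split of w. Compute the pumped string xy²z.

01111110

xy^2z = 0·1·1·11110 = 01111110.
Reading y = 1 takes A from q1 back to q1, so after x·y·y the machine is still in q1, and z then leads to the accepting state q1. Hence 01111110 ∈ L(A).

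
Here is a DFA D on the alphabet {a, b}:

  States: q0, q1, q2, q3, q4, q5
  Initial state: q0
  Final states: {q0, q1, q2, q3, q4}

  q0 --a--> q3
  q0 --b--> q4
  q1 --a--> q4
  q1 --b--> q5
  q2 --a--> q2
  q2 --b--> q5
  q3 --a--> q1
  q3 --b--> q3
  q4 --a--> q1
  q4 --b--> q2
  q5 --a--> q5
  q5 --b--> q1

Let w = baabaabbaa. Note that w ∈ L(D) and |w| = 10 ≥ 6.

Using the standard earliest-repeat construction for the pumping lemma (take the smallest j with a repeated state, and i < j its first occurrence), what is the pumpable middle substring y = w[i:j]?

State sequence: q0 -b-> q4 -a-> q1 -a-> q4 -b-> q2 -a-> q2 -a-> q2 -b-> q5 -b-> q1 -a-> q4 -a-> q1
First repeat at step 3: q4 was already visited.

So i = 1, j = 3, giving x = w[0:1] = b, y = w[1:3] = aa, z = w[3:10] = baabbaa.
Check: |xy| = 3 ≤ 6 and |y| = 2 ≥ 1. Reading y takes D from q4 back to q4, so every xyⁱz is accepted.
Pumping length from the standard proof: p = 6 (the number of states). The repeated state found above gives |xy| = j ≤ 6 and |y| = j − i ≥ 1.

aa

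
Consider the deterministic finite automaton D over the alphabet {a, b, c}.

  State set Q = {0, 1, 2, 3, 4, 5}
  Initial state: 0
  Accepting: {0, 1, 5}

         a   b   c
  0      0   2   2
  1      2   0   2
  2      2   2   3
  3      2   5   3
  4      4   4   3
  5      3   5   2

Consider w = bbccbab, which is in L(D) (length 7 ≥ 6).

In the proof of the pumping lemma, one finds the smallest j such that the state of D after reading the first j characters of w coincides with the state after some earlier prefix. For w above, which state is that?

State sequence: 0 -b-> 2 -b-> 2 -c-> 3 -c-> 3 -b-> 5 -a-> 3 -b-> 5
First repeat at step 2: 2 was already visited.

The earliest repeat is at step j = 2: D is in 2, which it already visited at step i = 1.
The DFA has 6 states, so the proof of the pumping lemma guarantees a repeated state among the first 6+1 visited; the segment between the two visits is the pumpable y.

2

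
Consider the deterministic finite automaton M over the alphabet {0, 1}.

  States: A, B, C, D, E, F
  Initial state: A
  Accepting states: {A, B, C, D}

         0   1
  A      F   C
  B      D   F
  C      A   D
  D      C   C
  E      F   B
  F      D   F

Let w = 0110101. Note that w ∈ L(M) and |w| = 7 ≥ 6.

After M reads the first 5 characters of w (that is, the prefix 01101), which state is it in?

Run of M on the first 5 characters of w = 0 1 1 0 1:
  step 0: A  (start)
  step 1: F  (read 0: A→F)
  step 2: F  (read 1: F→F)
  step 3: F  (read 1: F→F)
  step 4: D  (read 0: F→D)
  step 5: C  (read 1: D→C)

After reading 5 characters, M is in state C.

C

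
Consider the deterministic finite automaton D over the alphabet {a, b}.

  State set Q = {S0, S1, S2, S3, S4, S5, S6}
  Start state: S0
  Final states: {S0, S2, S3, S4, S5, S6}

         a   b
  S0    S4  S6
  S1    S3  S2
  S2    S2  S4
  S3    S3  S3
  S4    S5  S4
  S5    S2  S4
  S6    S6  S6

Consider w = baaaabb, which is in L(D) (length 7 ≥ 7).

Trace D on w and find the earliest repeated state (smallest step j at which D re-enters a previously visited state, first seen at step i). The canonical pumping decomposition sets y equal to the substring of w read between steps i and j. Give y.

Run of D on w = b a a a a b b:
  step 0: S0  (start)
  step 1: S6  (read b: S0→S6)
  step 2: S6  (read a: S6→S6)   ← first repeat (S6 seen earlier)
  step 3: S6  (read a: S6→S6)
  step 4: S6  (read a: S6→S6)
  step 5: S6  (read a: S6→S6)
  step 6: S6  (read b: S6→S6)
  step 7: S6  (read b: S6→S6)

So i = 1, j = 2, giving x = w[0:1] = b, y = w[1:2] = a, z = w[2:7] = aaabb.
Check: |xy| = 2 ≤ 7 and |y| = 1 ≥ 1. Reading y takes D from S6 back to S6, so every xyⁱz is accepted.

a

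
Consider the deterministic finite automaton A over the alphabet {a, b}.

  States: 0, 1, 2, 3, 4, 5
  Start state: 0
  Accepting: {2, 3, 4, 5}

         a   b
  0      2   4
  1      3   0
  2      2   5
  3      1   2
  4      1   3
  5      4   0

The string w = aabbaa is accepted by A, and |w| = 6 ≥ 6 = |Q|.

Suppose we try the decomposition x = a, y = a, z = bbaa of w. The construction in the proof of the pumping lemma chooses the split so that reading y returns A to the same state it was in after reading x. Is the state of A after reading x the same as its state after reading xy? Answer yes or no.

State sequence: 0 -a-> 2 -a-> 2

After x (step 1): 2. After xy (step 2): 2.
They match, so y = a drives A around a cycle from 2 back to itself; pumping y any number of times keeps A in 2 before reading z, and xyⁱz ∈ L(A) for every i ≥ 0.

yes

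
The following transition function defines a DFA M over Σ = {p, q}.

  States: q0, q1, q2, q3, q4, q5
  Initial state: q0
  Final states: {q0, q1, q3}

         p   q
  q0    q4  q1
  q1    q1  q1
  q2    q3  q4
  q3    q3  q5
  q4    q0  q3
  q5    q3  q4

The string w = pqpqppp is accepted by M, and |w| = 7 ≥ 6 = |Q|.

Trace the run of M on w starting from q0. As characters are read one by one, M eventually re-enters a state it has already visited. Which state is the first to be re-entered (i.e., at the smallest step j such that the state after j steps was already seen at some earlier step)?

State sequence: q0 -p-> q4 -q-> q3 -p-> q3 -q-> q5 -p-> q3 -p-> q3 -p-> q3
First repeat at step 3: q3 was already visited.

The earliest repeat is at step j = 3: M is in q3, which it already visited at step i = 2.
Since M has 6 states, any run of length ≥ 6 visits 6+1 states, so by pigeonhole some state repeats within the first 6 steps — that repeat gives the pumpable loop.

q3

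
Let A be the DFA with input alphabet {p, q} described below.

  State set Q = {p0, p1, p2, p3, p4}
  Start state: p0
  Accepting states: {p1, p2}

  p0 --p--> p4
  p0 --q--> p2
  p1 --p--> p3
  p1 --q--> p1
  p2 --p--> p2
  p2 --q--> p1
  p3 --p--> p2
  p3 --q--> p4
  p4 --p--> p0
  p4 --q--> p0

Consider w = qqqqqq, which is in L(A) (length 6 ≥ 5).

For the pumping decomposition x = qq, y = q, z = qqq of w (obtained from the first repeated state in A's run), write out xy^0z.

xy⁰z = xz = qq·qqq = qqqqq.
Reading y = q takes A from p1 back to p1, so after x the machine is still in p1, and z then leads to the accepting state p1. Hence qqqqq ∈ L(A).

qqqqq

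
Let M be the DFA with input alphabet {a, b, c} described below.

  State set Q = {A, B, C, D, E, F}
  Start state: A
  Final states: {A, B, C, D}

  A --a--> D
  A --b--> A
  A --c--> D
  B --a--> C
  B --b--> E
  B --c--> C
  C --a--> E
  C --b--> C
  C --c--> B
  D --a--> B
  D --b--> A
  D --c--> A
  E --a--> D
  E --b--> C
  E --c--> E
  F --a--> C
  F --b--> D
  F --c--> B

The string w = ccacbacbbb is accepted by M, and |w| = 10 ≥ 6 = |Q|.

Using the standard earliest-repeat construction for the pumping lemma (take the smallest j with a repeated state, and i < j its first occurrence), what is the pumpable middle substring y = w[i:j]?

cc

Run of M on w = c c a c b a c b b b:
  step 0: A  (start)
  step 1: D  (read c: A→D)
  step 2: A  (read c: D→A)   ← first repeat (A seen earlier)
  step 3: D  (read a: A→D)
  step 4: A  (read c: D→A)
  step 5: A  (read b: A→A)
  step 6: D  (read a: A→D)
  step 7: A  (read c: D→A)
  step 8: A  (read b: A→A)
  step 9: A  (read b: A→A)
  step 10: A  (read b: A→A)

So i = 0, j = 2, giving x = w[0:0] = ε, y = w[0:2] = cc, z = w[2:10] = acbacbbb.
Check: |xy| = 2 ≤ 6 and |y| = 2 ≥ 1. Reading y takes M from A back to A, so every xyⁱz is accepted.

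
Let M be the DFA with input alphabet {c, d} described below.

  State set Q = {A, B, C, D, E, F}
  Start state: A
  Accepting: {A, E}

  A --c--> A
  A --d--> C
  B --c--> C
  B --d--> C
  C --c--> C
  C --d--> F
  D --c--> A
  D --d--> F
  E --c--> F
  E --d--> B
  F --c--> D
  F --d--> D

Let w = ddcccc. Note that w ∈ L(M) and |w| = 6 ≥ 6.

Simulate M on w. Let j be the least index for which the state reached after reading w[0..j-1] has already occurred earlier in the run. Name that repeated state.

A

Run of M on w = d d c c c c:
  step 0: A  (start)
  step 1: C  (read d: A→C)
  step 2: F  (read d: C→F)
  step 3: D  (read c: F→D)
  step 4: A  (read c: D→A)   ← first repeat (A seen earlier)
  step 5: A  (read c: A→A)
  step 6: A  (read c: A→A)

The earliest repeat is at step j = 4: M is in A, which it already visited at step i = 0.
Pumping length from the standard proof: p = 6 (the number of states). The repeated state found above gives |xy| = j ≤ 6 and |y| = j − i ≥ 1.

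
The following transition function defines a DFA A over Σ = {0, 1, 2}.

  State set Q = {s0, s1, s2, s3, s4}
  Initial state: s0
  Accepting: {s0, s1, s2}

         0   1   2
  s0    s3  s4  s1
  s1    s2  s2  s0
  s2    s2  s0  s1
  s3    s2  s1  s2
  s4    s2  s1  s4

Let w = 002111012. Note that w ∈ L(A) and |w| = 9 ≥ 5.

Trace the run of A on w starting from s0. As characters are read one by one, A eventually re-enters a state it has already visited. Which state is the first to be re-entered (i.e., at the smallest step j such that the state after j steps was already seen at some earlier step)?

s2

Run of A on w = 0 0 2 1 1 1 0 1 2:
  step 0: s0  (start)
  step 1: s3  (read 0: s0→s3)
  step 2: s2  (read 0: s3→s2)
  step 3: s1  (read 2: s2→s1)
  step 4: s2  (read 1: s1→s2)   ← first repeat (s2 seen earlier)
  step 5: s0  (read 1: s2→s0)
  step 6: s4  (read 1: s0→s4)
  step 7: s2  (read 0: s4→s2)
  step 8: s0  (read 1: s2→s0)
  step 9: s1  (read 2: s0→s1)

The earliest repeat is at step j = 4: A is in s2, which it already visited at step i = 2.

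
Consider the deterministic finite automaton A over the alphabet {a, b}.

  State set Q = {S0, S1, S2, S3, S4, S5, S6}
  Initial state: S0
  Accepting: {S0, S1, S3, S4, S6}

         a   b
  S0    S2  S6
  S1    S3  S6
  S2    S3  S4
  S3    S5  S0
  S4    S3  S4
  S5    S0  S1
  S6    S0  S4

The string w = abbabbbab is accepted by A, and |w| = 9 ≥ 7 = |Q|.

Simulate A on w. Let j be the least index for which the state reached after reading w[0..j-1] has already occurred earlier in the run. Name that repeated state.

S4

State sequence: S0 -a-> S2 -b-> S4 -b-> S4 -a-> S3 -b-> S0 -b-> S6 -b-> S4 -a-> S3 -b-> S0
First repeat at step 3: S4 was already visited.

The earliest repeat is at step j = 3: A is in S4, which it already visited at step i = 2.
The DFA has 7 states, so the proof of the pumping lemma guarantees a repeated state among the first 7+1 visited; the segment between the two visits is the pumpable y.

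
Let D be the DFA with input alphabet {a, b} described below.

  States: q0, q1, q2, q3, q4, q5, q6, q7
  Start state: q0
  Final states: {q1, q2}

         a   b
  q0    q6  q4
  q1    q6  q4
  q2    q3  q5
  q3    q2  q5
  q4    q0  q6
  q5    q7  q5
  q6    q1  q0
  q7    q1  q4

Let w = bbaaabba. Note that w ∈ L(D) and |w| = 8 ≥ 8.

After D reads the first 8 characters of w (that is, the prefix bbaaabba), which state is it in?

Run of D on the first 8 characters of w = b b a a a b b a:
  step 0: q0  (start)
  step 1: q4  (read b: q0→q4)
  step 2: q6  (read b: q4→q6)
  step 3: q1  (read a: q6→q1)
  step 4: q6  (read a: q1→q6)
  step 5: q1  (read a: q6→q1)
  step 6: q4  (read b: q1→q4)
  step 7: q6  (read b: q4→q6)
  step 8: q1  (read a: q6→q1)

After reading 8 characters, D is in state q1.

q1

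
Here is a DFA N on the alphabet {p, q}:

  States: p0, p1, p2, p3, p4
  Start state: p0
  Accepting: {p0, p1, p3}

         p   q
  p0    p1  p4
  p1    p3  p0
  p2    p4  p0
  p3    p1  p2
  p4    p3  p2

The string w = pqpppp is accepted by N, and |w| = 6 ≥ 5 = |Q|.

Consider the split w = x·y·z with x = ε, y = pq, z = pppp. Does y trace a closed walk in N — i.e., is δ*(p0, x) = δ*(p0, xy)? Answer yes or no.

yes

State sequence: p0 -p-> p1 -q-> p0

After x (step 0): p0. After xy (step 2): p0.
They match, so y = pq drives N around a cycle from p0 back to itself; pumping y any number of times keeps N in p0 before reading z, and xyⁱz ∈ L(N) for every i ≥ 0.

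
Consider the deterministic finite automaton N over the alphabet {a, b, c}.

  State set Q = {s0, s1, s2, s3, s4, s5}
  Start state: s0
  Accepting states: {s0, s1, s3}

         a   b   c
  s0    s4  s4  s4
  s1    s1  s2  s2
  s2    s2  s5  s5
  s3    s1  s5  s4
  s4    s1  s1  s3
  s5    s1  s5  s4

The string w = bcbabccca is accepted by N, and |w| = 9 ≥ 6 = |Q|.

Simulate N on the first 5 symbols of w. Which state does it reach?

s2

Run of N on the first 5 characters of w = b c b a b:
  step 0: s0  (start)
  step 1: s4  (read b: s0→s4)
  step 2: s3  (read c: s4→s3)
  step 3: s5  (read b: s3→s5)
  step 4: s1  (read a: s5→s1)
  step 5: s2  (read b: s1→s2)

After reading 5 characters, N is in state s2.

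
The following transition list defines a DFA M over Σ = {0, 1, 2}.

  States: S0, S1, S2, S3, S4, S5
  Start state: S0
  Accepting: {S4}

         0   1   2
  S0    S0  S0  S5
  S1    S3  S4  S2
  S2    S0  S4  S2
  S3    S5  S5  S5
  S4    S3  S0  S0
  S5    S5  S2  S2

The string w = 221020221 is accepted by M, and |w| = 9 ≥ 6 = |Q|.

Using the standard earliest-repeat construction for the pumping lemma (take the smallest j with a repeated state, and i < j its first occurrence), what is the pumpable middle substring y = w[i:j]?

2102

Run of M on w = 2 2 1 0 2 0 2 2 1:
  step 0: S0  (start)
  step 1: S5  (read 2: S0→S5)
  step 2: S2  (read 2: S5→S2)
  step 3: S4  (read 1: S2→S4)
  step 4: S3  (read 0: S4→S3)
  step 5: S5  (read 2: S3→S5)   ← first repeat (S5 seen earlier)
  step 6: S5  (read 0: S5→S5)
  step 7: S2  (read 2: S5→S2)
  step 8: S2  (read 2: S2→S2)
  step 9: S4  (read 1: S2→S4)

So i = 1, j = 5, giving x = w[0:1] = 2, y = w[1:5] = 2102, z = w[5:9] = 0221.
Check: |xy| = 5 ≤ 6 and |y| = 4 ≥ 1. Reading y takes M from S5 back to S5, so every xyⁱz is accepted.
Pumping length from the standard proof: p = 6 (the number of states). The repeated state found above gives |xy| = j ≤ 6 and |y| = j − i ≥ 1.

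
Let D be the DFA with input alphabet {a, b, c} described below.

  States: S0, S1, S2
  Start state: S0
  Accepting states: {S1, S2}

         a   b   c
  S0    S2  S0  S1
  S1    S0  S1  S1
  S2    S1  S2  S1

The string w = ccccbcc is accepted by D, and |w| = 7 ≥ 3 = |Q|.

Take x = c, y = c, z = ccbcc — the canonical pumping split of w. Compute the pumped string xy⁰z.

cccbcc

xy⁰z = xz = c·ccbcc = cccbcc.
Reading y = c takes D from S1 back to S1, so after x the machine is still in S1, and z then leads to the accepting state S1. Hence cccbcc ∈ L(D).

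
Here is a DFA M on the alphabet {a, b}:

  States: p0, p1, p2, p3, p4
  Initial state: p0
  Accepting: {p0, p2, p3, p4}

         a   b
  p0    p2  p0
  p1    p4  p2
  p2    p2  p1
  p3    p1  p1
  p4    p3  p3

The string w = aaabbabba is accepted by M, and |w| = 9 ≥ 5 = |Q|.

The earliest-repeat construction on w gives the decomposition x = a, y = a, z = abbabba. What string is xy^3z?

xy^3z = a·a·a·a·abbabba = aaaaabbabba.
Reading y = a takes M from p2 back to p2, so after x·y·y·y the machine is still in p2, and z then leads to the accepting state p2. Hence aaaaabbabba ∈ L(M).

aaaaabbabba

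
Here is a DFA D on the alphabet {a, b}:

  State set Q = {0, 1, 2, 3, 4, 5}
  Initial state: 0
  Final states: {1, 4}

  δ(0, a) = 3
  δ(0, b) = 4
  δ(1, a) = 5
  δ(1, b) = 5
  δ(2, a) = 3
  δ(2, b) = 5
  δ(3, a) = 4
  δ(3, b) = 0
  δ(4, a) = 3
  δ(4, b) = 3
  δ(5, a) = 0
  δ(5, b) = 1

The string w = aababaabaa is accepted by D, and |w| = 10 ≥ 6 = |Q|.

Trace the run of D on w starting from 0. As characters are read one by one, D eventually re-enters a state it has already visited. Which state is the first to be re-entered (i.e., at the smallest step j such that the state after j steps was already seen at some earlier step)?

3

State sequence: 0 -a-> 3 -a-> 4 -b-> 3 -a-> 4 -b-> 3 -a-> 4 -a-> 3 -b-> 0 -a-> 3 -a-> 4
First repeat at step 3: 3 was already visited.

The earliest repeat is at step j = 3: D is in 3, which it already visited at step i = 1.
Pumping length from the standard proof: p = 6 (the number of states). The repeated state found above gives |xy| = j ≤ 6 and |y| = j − i ≥ 1.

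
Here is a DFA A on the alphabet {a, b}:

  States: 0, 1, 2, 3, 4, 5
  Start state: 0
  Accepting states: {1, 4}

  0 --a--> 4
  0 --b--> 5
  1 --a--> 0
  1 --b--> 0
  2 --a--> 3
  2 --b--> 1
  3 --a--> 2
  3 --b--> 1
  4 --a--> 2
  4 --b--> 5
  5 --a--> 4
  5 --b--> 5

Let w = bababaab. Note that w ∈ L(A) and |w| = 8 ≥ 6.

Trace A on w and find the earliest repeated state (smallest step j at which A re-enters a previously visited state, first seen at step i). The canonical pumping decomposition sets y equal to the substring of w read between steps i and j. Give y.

ab

State sequence: 0 -b-> 5 -a-> 4 -b-> 5 -a-> 4 -b-> 5 -a-> 4 -a-> 2 -b-> 1
First repeat at step 3: 5 was already visited.

So i = 1, j = 3, giving x = w[0:1] = b, y = w[1:3] = ab, z = w[3:8] = abaab.
Check: |xy| = 3 ≤ 6 and |y| = 2 ≥ 1. Reading y takes A from 5 back to 5, so every xyⁱz is accepted.
Pumping length from the standard proof: p = 6 (the number of states). The repeated state found above gives |xy| = j ≤ 6 and |y| = j − i ≥ 1.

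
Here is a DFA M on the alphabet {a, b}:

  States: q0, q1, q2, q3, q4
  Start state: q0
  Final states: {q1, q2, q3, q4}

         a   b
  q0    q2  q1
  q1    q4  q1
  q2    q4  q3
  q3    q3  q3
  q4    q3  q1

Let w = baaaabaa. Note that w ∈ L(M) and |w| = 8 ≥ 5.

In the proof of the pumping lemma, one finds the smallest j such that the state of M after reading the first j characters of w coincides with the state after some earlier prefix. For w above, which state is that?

q3

State sequence: q0 -b-> q1 -a-> q4 -a-> q3 -a-> q3 -a-> q3 -b-> q3 -a-> q3 -a-> q3
First repeat at step 4: q3 was already visited.

The earliest repeat is at step j = 4: M is in q3, which it already visited at step i = 3.
With |Q| = 5, pigeonhole forces a state repeat no later than step 5; the substring read between the first and second visits to that state can be pumped.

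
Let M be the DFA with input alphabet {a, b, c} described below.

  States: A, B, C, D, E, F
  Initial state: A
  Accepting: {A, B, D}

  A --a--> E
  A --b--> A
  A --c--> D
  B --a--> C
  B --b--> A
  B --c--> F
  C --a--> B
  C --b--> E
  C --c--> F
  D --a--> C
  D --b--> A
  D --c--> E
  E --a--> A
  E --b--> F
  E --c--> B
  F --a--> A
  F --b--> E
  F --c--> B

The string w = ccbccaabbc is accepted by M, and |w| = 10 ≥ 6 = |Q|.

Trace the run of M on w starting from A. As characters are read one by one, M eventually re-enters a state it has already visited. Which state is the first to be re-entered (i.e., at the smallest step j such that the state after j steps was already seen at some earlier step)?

Run of M on w = c c b c c a a b b c:
  step 0: A  (start)
  step 1: D  (read c: A→D)
  step 2: E  (read c: D→E)
  step 3: F  (read b: E→F)
  step 4: B  (read c: F→B)
  step 5: F  (read c: B→F)   ← first repeat (F seen earlier)
  step 6: A  (read a: F→A)
  step 7: E  (read a: A→E)
  step 8: F  (read b: E→F)
  step 9: E  (read b: F→E)
  step 10: B  (read c: E→B)

The earliest repeat is at step j = 5: M is in F, which it already visited at step i = 3.
With |Q| = 6, pigeonhole forces a state repeat no later than step 6; the substring read between the first and second visits to that state can be pumped.

F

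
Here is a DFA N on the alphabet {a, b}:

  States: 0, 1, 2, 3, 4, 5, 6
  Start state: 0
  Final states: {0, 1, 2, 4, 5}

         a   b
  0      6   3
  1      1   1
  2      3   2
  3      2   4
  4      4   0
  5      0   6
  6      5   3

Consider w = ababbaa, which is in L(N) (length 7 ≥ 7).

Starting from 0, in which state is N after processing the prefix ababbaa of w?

Run of N on the first 7 characters of w = a b a b b a a:
  step 0: 0  (start)
  step 1: 6  (read a: 0→6)
  step 2: 3  (read b: 6→3)
  step 3: 2  (read a: 3→2)
  step 4: 2  (read b: 2→2)
  step 5: 2  (read b: 2→2)
  step 6: 3  (read a: 2→3)
  step 7: 2  (read a: 3→2)

After reading 7 characters, N is in state 2.
(This kind of state-tracing is the core of the pumping-lemma construction: with 7 states, pigeonhole forces a repeat within the first 7 steps.)

2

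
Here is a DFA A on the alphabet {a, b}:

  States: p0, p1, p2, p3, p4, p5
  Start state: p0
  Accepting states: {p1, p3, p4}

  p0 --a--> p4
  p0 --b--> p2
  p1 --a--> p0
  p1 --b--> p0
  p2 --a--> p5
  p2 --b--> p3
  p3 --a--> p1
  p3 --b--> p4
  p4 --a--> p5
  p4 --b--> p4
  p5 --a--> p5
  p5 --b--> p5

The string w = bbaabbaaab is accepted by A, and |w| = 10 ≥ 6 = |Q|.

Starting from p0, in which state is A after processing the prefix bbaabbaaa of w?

State sequence: p0 -b-> p2 -b-> p3 -a-> p1 -a-> p0 -b-> p2 -b-> p3 -a-> p1 -a-> p0 -a-> p4

After reading 9 characters, A is in state p4.
(This kind of state-tracing is the core of the pumping-lemma construction: with 6 states, pigeonhole forces a repeat within the first 6 steps.)

p4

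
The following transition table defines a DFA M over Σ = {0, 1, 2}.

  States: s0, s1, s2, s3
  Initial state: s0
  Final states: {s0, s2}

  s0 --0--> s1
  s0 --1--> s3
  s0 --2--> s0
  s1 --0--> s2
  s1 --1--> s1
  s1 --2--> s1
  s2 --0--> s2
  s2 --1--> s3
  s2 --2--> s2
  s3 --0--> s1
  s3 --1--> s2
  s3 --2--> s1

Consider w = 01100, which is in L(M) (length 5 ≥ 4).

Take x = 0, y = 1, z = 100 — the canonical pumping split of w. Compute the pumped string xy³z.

0111100

xy^3z = 0·1·1·1·100 = 0111100.
Reading y = 1 takes M from s1 back to s1, so after x·y·y·y the machine is still in s1, and z then leads to the accepting state s2. Hence 0111100 ∈ L(M).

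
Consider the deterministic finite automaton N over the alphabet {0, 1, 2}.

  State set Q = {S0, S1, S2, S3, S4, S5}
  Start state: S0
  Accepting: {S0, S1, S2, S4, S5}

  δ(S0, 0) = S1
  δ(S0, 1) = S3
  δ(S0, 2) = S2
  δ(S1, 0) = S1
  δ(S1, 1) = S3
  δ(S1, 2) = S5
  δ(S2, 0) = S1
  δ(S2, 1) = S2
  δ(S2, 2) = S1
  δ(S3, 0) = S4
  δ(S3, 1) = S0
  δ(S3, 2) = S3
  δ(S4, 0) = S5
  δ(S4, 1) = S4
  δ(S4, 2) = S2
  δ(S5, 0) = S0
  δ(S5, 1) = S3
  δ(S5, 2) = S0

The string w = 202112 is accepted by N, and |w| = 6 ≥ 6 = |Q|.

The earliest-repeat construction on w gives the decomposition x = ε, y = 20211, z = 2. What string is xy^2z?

xy^2z = ε·20211·20211·2 = 20211202112.
Reading y = 20211 takes N from S0 back to S0, so after x·y·y the machine is still in S0, and z then leads to the accepting state S2. Hence 20211202112 ∈ L(N).

20211202112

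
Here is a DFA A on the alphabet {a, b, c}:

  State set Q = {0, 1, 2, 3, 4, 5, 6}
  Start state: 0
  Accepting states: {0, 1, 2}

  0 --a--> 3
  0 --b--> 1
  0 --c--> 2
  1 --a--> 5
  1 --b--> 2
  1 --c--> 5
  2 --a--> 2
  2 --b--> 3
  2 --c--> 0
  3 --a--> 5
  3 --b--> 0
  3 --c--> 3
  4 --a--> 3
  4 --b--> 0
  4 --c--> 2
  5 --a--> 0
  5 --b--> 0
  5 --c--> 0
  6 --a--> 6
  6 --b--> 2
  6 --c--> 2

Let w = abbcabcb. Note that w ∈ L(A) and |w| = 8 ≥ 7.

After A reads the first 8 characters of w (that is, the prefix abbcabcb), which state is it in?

State sequence: 0 -a-> 3 -b-> 0 -b-> 1 -c-> 5 -a-> 0 -b-> 1 -c-> 5 -b-> 0

After reading 8 characters, A is in state 0.
(This kind of state-tracing is the core of the pumping-lemma construction: with 7 states, pigeonhole forces a repeat within the first 7 steps.)

0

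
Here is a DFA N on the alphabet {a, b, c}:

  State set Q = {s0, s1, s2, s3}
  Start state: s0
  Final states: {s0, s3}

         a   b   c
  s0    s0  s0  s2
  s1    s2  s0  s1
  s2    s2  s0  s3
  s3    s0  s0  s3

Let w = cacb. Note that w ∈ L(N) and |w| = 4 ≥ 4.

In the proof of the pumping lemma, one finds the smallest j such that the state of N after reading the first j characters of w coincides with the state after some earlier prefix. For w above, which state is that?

Run of N on w = c a c b:
  step 0: s0  (start)
  step 1: s2  (read c: s0→s2)
  step 2: s2  (read a: s2→s2)   ← first repeat (s2 seen earlier)
  step 3: s3  (read c: s2→s3)
  step 4: s0  (read b: s3→s0)

The earliest repeat is at step j = 2: N is in s2, which it already visited at step i = 1.
Since N has 4 states, any run of length ≥ 4 visits 4+1 states, so by pigeonhole some state repeats within the first 4 steps — that repeat gives the pumpable loop.

s2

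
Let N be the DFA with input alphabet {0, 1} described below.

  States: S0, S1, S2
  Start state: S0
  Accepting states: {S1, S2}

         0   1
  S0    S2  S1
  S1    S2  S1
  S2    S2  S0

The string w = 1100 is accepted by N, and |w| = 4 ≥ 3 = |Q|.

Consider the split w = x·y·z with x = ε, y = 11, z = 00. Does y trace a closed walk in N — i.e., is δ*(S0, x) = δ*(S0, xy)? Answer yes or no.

Run of N on the first 2 characters of w = 1 1:
  step 0: S0  (start)
  step 1: S1  (read 1: S0→S1)
  step 2: S1  (read 1: S1→S1)

After x (step 0): S0. After xy (step 2): S1.
They differ (S0 ≠ S1), so y is not a cycle from the state after x; this split is not the one the pumping-lemma construction produces, and pumping y need not keep the string in L(N).

no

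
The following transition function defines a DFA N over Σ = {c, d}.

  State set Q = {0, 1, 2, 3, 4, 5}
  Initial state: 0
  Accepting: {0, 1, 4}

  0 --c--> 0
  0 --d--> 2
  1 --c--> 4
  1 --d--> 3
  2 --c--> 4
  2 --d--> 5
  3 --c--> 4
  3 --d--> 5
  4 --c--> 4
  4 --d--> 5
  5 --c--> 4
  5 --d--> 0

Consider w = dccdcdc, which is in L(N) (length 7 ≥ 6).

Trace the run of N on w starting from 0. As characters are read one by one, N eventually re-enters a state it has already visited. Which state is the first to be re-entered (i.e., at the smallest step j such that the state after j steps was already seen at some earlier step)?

4

Run of N on w = d c c d c d c:
  step 0: 0  (start)
  step 1: 2  (read d: 0→2)
  step 2: 4  (read c: 2→4)
  step 3: 4  (read c: 4→4)   ← first repeat (4 seen earlier)
  step 4: 5  (read d: 4→5)
  step 5: 4  (read c: 5→4)
  step 6: 5  (read d: 4→5)
  step 7: 4  (read c: 5→4)

The earliest repeat is at step j = 3: N is in 4, which it already visited at step i = 2.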